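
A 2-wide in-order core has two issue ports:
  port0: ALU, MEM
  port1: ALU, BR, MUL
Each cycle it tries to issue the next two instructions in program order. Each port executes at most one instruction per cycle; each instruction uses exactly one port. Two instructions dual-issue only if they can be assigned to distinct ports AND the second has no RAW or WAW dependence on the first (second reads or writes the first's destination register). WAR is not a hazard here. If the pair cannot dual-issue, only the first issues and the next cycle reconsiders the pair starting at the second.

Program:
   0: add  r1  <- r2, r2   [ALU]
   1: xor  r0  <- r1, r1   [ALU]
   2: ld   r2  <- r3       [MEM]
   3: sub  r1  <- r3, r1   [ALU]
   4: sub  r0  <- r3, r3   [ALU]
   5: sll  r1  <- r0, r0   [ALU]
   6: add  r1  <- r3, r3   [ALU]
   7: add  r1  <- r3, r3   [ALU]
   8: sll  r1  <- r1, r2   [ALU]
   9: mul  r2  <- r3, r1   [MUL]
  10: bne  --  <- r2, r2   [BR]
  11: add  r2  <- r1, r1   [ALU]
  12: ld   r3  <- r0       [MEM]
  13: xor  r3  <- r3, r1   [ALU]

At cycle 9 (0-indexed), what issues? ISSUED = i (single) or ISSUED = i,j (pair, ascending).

ISSUED = 12

#0 head=0: add.ALU i0 RAW r1
#1 head=1: xor.ALU ld.MEM i1&i2 pair
#2 head=3: sub.ALU sub.ALU i3&i4 pair
#3 head=5: sll.ALU i5 WAW r1
#4 head=6: add.ALU i6 WAW r1
#5 head=7: add.ALU i7 RAW+WAW r1
#6 head=8: sll.ALU i8 RAW r1
#7 head=9: mul.MUL i9 no-port MUL/BR
#8 head=10: bne.BR add.ALU i10&i11 pair
#9 head=12: ld.MEM i12 RAW+WAW r3
#10 head=13: xor.ALU i13 tail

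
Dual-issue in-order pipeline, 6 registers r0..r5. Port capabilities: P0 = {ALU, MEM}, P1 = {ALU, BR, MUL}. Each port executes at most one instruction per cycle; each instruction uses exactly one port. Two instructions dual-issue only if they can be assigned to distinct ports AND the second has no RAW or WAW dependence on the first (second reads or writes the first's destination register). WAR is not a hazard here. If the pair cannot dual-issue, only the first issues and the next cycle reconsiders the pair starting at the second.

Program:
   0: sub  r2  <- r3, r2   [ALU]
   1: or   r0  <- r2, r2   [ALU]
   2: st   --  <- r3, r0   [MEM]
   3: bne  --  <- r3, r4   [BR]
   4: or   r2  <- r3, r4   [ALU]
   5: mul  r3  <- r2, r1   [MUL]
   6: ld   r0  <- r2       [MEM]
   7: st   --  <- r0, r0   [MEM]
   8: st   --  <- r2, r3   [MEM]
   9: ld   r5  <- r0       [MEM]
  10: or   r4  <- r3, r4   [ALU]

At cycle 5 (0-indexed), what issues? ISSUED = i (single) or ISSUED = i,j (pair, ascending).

  cy0 -> i0 (sub.ALU) RAW r2
  cy1 -> i1 (or.ALU) RAW r0
  cy2 -> i2+i3 (st.MEM;bne.BR) 2-wide
  cy3 -> i4 (or.ALU) RAW r2
  cy4 -> i5+i6 (mul.MUL;ld.MEM) 2-wide
  cy5 -> i7 (st.MEM) no-port MEM/MEM
  cy6 -> i8 (st.MEM) no-port MEM/MEM
  cy7 -> i9+i10 (ld.MEM;or.ALU) 2-wide

ISSUED = 7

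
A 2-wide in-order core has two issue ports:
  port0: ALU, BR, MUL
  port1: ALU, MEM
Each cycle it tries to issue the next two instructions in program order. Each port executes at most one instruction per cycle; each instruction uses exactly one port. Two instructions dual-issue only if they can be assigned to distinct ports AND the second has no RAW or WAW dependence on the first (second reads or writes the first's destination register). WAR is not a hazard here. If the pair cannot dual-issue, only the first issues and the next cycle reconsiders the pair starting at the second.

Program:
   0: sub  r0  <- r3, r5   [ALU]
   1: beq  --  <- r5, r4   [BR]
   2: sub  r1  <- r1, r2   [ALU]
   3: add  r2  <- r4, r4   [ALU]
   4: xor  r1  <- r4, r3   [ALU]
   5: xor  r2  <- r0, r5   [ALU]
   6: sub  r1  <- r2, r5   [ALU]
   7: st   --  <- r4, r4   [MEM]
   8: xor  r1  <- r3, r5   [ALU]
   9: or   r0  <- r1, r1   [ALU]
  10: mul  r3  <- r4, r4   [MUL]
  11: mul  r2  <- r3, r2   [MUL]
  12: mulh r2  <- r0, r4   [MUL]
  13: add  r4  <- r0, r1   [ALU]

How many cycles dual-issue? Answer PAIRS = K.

t=0 i0+i1:sub.ALU;beq.BR ; 2-wide
t=1 i2+i3:sub.ALU;add.ALU ; 2-wide
t=2 i4+i5:xor.ALU;xor.ALU ; 2-wide
t=3 i6+i7:sub.ALU;st.MEM ; 2-wide
t=4 i8:xor.ALU ; RAW r1
t=5 i9+i10:or.ALU;mul.MUL ; 2-wide
t=6 i11:mul.MUL ; no-port MUL/MUL
t=7 i12+i13:mulh.MUL;add.ALU ; 2-wide

PAIRS = 6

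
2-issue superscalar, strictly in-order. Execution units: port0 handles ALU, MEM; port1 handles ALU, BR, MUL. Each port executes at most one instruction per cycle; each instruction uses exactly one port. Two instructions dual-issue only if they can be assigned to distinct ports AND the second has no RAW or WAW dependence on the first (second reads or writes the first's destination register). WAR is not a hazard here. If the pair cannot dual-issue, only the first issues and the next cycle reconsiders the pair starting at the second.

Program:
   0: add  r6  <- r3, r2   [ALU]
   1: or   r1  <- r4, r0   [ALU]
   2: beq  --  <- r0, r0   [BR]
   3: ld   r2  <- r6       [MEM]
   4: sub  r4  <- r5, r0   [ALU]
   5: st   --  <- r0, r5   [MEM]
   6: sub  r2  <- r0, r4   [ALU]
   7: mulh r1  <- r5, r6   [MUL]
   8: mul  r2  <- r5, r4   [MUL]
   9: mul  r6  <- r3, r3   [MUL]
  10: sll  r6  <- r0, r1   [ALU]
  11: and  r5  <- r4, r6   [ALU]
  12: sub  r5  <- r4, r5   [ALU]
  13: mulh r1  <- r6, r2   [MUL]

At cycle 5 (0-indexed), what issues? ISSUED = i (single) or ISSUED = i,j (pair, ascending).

ISSUED = 9

0. add/or @i0/i1  | dual
1. beq/ld @i2/i3  | dual
2. sub/st @i4/i5  | dual
3. sub/mulh @i6/i7  | dual
4. mul @i8  | no-port MUL/MUL
5. mul @i9  | WAW r6
6. sll @i10  | RAW r6
7. and @i11  | RAW+WAW r5
8. sub/mulh @i12/i13  | dual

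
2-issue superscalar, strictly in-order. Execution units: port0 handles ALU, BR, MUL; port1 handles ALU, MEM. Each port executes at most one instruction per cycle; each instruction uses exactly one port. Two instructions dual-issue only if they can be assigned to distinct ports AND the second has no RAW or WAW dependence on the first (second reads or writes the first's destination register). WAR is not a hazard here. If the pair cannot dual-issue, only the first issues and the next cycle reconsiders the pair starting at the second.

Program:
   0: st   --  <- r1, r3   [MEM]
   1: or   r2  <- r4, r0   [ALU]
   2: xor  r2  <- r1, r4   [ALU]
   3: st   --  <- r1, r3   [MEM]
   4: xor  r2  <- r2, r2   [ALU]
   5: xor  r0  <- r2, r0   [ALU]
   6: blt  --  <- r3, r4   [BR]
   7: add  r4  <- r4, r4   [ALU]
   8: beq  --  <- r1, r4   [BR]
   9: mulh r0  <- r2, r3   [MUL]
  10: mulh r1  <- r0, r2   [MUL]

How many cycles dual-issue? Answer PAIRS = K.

0. st/or @i0&i1  | pair
1. xor/st @i2&i3  | pair
2. xor @i4  | RAW r2
3. xor/blt @i5&i6  | pair
4. add @i7  | RAW r4
5. beq @i8  | no-port BR/MUL
6. mulh @i9  | no-port MUL/MUL
7. mulh @i10  | tail

PAIRS = 3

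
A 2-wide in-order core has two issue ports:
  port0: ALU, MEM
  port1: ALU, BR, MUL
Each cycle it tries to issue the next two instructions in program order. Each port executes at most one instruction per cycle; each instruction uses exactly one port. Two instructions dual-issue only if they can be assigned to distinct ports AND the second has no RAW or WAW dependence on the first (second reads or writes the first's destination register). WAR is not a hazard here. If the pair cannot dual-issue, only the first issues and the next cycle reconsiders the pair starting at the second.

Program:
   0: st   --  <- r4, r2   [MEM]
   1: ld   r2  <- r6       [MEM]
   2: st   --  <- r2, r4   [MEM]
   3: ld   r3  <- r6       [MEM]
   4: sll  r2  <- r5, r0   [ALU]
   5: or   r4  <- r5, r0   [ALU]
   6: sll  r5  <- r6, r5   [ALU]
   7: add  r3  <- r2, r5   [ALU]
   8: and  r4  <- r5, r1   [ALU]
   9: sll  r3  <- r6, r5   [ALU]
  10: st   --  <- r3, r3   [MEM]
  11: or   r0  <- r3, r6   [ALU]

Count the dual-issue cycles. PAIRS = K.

PAIRS = 4

0. st @i0  | no-port MEM/MEM
1. ld @i1  | no-port MEM/MEM
2. st @i2  | no-port MEM/MEM
3. ld sll @i3+i4  | pair
4. or sll @i5+i6  | pair
5. add and @i7+i8  | pair
6. sll @i9  | RAW r3
7. st or @i10+i11  | pair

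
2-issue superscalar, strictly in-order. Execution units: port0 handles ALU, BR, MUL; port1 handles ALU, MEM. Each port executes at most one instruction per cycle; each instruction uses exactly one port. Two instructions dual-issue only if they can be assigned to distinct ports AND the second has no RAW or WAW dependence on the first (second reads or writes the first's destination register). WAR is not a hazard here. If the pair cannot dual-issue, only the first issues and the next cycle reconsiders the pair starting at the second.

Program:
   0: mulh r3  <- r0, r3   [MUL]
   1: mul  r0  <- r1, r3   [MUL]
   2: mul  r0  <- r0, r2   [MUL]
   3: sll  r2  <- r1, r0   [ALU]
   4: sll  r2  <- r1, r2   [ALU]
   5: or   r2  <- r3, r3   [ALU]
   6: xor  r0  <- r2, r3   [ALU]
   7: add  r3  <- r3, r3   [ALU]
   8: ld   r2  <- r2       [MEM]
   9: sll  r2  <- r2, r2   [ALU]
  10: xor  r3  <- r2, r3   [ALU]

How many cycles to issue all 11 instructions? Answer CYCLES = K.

[0] i0  mulh  -- no-port MUL/MUL
[1] i1  mul  -- no-port MUL/MUL
[2] i2  mul  -- RAW r0
[3] i3  sll  -- RAW+WAW r2
[4] i4  sll  -- WAW r2
[5] i5  or  -- RAW r2
[6] i6,i7  xor/add  -- 2-wide
[7] i8  ld  -- RAW+WAW r2
[8] i9  sll  -- RAW r2
[9] i10  xor  -- tail

CYCLES = 10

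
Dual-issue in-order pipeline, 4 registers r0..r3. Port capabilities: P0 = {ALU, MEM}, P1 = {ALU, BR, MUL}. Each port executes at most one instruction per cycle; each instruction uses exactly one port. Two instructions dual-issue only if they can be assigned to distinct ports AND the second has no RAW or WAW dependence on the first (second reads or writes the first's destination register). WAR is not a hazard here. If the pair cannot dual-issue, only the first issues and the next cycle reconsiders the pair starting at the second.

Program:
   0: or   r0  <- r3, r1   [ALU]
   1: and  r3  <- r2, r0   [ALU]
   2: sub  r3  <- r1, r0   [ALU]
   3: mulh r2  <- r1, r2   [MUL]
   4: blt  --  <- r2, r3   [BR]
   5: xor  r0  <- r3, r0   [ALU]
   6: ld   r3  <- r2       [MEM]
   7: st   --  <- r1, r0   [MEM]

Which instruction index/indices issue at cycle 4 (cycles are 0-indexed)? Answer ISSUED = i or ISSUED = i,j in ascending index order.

c0: i0 or.ALU  RAW r0
c1: i1 and.ALU  WAW r3
c2: i2/i3 sub.ALU;mulh.MUL  pair
c3: i4/i5 blt.BR;xor.ALU  pair
c4: i6 ld.MEM  no-port MEM/MEM
c5: i7 st.MEM  tail

ISSUED = 6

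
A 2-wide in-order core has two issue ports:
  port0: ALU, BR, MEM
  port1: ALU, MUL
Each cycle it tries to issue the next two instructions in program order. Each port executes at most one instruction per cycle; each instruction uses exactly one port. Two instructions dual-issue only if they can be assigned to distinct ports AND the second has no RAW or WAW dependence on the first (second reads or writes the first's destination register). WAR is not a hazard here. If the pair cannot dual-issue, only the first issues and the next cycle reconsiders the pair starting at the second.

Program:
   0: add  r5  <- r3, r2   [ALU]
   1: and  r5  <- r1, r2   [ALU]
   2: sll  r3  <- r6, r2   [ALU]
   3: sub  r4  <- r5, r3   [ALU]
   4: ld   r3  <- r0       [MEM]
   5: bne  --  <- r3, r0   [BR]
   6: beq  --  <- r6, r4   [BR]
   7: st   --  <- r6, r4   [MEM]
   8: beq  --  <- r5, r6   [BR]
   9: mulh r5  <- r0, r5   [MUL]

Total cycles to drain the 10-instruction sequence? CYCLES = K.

CYCLES = 7

0. add @i0  | WAW r5
1. and+sll @i1&i2  | dual
2. sub+ld @i3&i4  | dual
3. bne @i5  | no-port BR/BR
4. beq @i6  | no-port BR/MEM
5. st @i7  | no-port MEM/BR
6. beq+mulh @i8&i9  | dual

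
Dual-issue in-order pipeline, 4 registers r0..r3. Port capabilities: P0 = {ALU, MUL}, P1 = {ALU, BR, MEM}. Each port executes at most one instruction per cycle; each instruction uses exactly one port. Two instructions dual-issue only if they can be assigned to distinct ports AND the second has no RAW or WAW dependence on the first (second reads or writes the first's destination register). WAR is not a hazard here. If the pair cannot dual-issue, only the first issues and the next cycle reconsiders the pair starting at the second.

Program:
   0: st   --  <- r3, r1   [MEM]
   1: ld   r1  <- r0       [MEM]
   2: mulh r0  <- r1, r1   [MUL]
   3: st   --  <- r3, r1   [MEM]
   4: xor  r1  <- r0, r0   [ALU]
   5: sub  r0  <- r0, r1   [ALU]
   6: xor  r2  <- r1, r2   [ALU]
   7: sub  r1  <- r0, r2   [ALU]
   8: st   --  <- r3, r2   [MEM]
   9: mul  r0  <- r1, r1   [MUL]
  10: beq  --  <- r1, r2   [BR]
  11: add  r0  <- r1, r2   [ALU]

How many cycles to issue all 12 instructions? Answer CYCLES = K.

  cy0 -> i0 (st) no-port MEM/MEM
  cy1 -> i1 (ld) RAW r1
  cy2 -> i2/i3 (mulh+st) dual
  cy3 -> i4 (xor) RAW r1
  cy4 -> i5/i6 (sub+xor) dual
  cy5 -> i7/i8 (sub+st) dual
  cy6 -> i9/i10 (mul+beq) dual
  cy7 -> i11 (add) tail

CYCLES = 8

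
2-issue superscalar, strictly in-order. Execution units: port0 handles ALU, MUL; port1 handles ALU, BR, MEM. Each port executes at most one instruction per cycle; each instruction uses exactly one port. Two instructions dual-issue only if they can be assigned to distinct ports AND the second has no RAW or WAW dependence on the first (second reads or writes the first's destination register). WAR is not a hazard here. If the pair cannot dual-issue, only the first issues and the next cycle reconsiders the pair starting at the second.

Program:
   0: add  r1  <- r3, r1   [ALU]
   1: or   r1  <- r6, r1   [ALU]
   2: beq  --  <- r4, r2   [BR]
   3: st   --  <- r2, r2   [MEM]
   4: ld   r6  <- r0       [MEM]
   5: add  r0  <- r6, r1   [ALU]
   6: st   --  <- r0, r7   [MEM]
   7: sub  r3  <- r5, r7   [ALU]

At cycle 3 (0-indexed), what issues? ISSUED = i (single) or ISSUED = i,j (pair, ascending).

ISSUED = 4

c0: i0 add.ALU  RAW+WAW r1
c1: i1&i2 or.ALU/beq.BR  pair
c2: i3 st.MEM  no-port MEM/MEM
c3: i4 ld.MEM  RAW r6
c4: i5 add.ALU  RAW r0
c5: i6&i7 st.MEM/sub.ALU  pair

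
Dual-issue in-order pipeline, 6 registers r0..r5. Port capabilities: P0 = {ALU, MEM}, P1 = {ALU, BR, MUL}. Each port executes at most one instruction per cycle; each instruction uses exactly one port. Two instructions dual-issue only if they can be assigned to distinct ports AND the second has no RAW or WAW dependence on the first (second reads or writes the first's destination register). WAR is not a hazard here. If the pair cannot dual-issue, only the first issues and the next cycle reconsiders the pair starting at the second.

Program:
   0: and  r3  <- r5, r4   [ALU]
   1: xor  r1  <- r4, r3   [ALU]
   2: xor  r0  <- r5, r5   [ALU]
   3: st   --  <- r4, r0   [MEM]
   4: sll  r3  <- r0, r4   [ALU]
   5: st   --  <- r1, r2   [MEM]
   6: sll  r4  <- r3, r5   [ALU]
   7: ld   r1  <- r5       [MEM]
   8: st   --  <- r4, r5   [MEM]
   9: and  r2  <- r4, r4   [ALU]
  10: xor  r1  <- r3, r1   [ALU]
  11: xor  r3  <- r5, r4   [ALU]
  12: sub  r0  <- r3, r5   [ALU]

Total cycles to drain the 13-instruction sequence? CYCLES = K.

CYCLES = 8

#0 head=0: and.ALU i0 RAW r3
#1 head=1: xor.ALU;xor.ALU i1&i2 2-wide
#2 head=3: st.MEM;sll.ALU i3&i4 2-wide
#3 head=5: st.MEM;sll.ALU i5&i6 2-wide
#4 head=7: ld.MEM i7 no-port MEM/MEM
#5 head=8: st.MEM;and.ALU i8&i9 2-wide
#6 head=10: xor.ALU;xor.ALU i10&i11 2-wide
#7 head=12: sub.ALU i12 tail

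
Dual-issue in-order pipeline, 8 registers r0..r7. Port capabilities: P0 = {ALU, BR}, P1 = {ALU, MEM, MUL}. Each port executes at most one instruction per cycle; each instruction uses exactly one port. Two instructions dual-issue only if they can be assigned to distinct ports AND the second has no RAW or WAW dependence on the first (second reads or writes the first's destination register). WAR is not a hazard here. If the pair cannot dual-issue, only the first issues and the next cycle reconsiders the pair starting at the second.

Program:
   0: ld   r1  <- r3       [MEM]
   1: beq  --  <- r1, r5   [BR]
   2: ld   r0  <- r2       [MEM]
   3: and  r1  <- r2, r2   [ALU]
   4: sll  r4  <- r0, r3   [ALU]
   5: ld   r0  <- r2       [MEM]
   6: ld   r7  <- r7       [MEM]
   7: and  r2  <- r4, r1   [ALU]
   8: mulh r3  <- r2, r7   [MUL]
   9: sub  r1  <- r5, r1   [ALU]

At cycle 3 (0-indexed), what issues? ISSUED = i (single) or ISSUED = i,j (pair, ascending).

ISSUED = 5

t=0 i0:ld.MEM ; RAW r1
t=1 i1,i2:beq.BR/ld.MEM ; pair
t=2 i3,i4:and.ALU/sll.ALU ; pair
t=3 i5:ld.MEM ; no-port MEM/MEM
t=4 i6,i7:ld.MEM/and.ALU ; pair
t=5 i8,i9:mulh.MUL/sub.ALU ; pair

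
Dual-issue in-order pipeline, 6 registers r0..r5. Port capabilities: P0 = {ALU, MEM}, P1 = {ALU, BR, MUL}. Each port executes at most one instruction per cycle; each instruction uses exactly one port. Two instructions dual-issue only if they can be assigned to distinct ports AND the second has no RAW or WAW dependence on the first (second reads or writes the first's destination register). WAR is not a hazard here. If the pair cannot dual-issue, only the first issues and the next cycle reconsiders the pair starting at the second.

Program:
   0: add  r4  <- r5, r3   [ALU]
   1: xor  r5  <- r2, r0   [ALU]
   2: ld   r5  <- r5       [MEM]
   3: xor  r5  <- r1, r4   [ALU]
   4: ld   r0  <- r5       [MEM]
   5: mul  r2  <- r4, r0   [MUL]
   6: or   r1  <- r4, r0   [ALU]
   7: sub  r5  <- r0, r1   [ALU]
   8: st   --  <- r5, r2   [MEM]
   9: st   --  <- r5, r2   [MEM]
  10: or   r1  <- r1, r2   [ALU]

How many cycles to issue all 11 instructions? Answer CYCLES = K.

CYCLES = 8

[0] i0/i1  add.ALU xor.ALU  -- pair
[1] i2  ld.MEM  -- WAW r5
[2] i3  xor.ALU  -- RAW r5
[3] i4  ld.MEM  -- RAW r0
[4] i5/i6  mul.MUL or.ALU  -- pair
[5] i7  sub.ALU  -- RAW r5
[6] i8  st.MEM  -- no-port MEM/MEM
[7] i9/i10  st.MEM or.ALU  -- pair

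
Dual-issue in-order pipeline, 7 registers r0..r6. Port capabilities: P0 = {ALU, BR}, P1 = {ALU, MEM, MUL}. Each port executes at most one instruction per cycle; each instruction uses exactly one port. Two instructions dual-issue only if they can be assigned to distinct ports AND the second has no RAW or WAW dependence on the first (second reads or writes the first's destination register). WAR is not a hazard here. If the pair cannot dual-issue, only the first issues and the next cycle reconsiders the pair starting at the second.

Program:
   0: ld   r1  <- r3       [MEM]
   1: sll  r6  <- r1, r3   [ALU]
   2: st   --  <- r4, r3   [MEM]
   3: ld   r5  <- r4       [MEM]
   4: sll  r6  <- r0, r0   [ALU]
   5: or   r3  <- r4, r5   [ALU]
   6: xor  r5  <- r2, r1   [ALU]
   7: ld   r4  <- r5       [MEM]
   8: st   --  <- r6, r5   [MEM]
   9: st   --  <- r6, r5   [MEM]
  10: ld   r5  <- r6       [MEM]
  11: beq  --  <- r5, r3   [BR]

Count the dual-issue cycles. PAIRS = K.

PAIRS = 3

0. ld.MEM @i0  | RAW r1
1. sll.ALU/st.MEM @i1+i2  | dual
2. ld.MEM/sll.ALU @i3+i4  | dual
3. or.ALU/xor.ALU @i5+i6  | dual
4. ld.MEM @i7  | no-port MEM/MEM
5. st.MEM @i8  | no-port MEM/MEM
6. st.MEM @i9  | no-port MEM/MEM
7. ld.MEM @i10  | RAW r5
8. beq.BR @i11  | tail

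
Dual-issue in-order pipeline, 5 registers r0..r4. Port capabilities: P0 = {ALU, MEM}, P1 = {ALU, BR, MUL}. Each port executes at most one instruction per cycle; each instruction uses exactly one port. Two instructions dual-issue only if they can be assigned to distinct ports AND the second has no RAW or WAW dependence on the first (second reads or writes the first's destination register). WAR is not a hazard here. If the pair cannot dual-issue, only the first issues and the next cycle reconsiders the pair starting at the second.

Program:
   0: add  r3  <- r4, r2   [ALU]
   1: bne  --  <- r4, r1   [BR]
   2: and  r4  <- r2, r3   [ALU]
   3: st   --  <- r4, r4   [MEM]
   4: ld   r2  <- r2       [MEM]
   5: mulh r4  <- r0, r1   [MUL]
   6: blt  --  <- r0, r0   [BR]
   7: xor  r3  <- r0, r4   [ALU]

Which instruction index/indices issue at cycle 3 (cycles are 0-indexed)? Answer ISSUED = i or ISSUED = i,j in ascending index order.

ISSUED = 4,5

c0: i0+i1 add.ALU bne.BR  dual
c1: i2 and.ALU  RAW r4
c2: i3 st.MEM  no-port MEM/MEM
c3: i4+i5 ld.MEM mulh.MUL  dual
c4: i6+i7 blt.BR xor.ALU  dual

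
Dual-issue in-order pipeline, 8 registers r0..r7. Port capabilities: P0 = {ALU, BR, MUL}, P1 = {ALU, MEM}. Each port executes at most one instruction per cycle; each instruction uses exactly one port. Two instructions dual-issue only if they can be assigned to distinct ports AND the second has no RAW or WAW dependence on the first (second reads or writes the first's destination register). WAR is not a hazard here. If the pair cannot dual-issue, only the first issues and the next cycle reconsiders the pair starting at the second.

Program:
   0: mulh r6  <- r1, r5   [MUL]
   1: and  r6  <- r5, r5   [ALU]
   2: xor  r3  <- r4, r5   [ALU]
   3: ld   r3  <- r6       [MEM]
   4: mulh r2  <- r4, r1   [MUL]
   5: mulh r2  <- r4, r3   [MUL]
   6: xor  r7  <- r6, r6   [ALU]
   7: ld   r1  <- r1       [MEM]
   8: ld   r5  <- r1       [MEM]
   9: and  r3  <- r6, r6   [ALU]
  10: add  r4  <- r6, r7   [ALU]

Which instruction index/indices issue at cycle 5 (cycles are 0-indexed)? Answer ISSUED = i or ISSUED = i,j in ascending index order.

ISSUED = 8,9

  cy0 -> i0 (mulh) WAW r6
  cy1 -> i1/i2 (and+xor) dual
  cy2 -> i3/i4 (ld+mulh) dual
  cy3 -> i5/i6 (mulh+xor) dual
  cy4 -> i7 (ld) no-port MEM/MEM
  cy5 -> i8/i9 (ld+and) dual
  cy6 -> i10 (add) tail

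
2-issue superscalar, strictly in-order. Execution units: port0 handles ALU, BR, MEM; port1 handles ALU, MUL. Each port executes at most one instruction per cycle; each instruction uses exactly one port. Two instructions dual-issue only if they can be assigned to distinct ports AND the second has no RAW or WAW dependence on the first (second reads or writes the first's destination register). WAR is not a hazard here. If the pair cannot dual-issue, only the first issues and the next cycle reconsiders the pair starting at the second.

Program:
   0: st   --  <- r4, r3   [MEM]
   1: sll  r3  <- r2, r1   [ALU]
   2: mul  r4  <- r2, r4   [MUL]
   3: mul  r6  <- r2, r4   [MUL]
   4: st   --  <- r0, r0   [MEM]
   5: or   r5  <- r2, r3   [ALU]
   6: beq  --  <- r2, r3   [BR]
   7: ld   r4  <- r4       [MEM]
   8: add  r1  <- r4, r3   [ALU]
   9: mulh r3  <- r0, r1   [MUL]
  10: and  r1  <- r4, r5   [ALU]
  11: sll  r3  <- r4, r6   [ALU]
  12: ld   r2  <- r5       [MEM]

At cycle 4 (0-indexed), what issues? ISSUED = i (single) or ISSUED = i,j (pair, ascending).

ISSUED = 7

#0 head=0: st.MEM/sll.ALU i0/i1 pair
#1 head=2: mul.MUL i2 no-port MUL/MUL
#2 head=3: mul.MUL/st.MEM i3/i4 pair
#3 head=5: or.ALU/beq.BR i5/i6 pair
#4 head=7: ld.MEM i7 RAW r4
#5 head=8: add.ALU i8 RAW r1
#6 head=9: mulh.MUL/and.ALU i9/i10 pair
#7 head=11: sll.ALU/ld.MEM i11/i12 pair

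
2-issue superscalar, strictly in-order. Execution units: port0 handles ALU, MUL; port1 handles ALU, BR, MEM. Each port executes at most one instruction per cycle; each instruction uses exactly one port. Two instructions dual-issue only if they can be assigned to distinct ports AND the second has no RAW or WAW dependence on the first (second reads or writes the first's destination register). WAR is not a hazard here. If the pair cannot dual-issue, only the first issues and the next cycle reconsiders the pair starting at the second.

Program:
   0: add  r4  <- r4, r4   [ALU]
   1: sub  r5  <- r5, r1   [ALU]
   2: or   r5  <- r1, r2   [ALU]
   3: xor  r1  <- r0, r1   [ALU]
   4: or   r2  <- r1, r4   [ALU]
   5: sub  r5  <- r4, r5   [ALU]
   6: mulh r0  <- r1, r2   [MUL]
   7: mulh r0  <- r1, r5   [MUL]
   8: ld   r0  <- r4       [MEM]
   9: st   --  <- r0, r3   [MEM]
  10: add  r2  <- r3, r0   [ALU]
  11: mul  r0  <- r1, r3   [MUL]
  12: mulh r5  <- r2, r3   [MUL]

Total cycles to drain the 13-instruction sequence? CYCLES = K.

0. add sub @i0/i1  | 2-wide
1. or xor @i2/i3  | 2-wide
2. or sub @i4/i5  | 2-wide
3. mulh @i6  | no-port MUL/MUL
4. mulh @i7  | WAW r0
5. ld @i8  | no-port MEM/MEM
6. st add @i9/i10  | 2-wide
7. mul @i11  | no-port MUL/MUL
8. mulh @i12  | tail

CYCLES = 9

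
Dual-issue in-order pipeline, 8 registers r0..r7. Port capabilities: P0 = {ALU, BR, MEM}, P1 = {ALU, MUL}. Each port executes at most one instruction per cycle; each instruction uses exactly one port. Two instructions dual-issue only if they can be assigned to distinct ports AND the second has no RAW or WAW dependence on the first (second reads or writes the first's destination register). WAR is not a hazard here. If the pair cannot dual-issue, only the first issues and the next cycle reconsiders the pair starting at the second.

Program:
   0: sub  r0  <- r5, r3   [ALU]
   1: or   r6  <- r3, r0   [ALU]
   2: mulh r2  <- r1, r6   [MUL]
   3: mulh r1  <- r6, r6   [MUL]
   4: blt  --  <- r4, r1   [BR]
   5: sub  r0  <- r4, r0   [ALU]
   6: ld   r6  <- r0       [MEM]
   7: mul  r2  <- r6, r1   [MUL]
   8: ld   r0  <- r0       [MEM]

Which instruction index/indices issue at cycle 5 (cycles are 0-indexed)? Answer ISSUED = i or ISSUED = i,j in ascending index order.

#0 head=0: sub i0 RAW r0
#1 head=1: or i1 RAW r6
#2 head=2: mulh i2 no-port MUL/MUL
#3 head=3: mulh i3 RAW r1
#4 head=4: blt/sub i4+i5 pair
#5 head=6: ld i6 RAW r6
#6 head=7: mul/ld i7+i8 pair

ISSUED = 6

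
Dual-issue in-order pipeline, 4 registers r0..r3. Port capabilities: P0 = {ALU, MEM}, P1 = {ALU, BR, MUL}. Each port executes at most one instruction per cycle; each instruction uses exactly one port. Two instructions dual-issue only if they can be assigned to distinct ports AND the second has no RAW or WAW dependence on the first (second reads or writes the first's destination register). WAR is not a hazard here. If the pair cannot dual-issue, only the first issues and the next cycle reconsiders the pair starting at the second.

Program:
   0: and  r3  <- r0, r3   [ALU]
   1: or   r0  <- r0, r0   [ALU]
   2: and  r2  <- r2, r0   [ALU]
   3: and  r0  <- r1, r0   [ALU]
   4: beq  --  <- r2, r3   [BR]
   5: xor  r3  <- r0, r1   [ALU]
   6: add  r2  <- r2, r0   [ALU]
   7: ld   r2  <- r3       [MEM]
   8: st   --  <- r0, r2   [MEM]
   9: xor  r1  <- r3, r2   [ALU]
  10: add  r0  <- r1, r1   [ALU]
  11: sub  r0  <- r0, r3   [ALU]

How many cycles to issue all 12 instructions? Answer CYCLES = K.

c0: i0&i1 and+or  dual
c1: i2&i3 and+and  dual
c2: i4&i5 beq+xor  dual
c3: i6 add  WAW r2
c4: i7 ld  no-port MEM/MEM
c5: i8&i9 st+xor  dual
c6: i10 add  RAW+WAW r0
c7: i11 sub  tail

CYCLES = 8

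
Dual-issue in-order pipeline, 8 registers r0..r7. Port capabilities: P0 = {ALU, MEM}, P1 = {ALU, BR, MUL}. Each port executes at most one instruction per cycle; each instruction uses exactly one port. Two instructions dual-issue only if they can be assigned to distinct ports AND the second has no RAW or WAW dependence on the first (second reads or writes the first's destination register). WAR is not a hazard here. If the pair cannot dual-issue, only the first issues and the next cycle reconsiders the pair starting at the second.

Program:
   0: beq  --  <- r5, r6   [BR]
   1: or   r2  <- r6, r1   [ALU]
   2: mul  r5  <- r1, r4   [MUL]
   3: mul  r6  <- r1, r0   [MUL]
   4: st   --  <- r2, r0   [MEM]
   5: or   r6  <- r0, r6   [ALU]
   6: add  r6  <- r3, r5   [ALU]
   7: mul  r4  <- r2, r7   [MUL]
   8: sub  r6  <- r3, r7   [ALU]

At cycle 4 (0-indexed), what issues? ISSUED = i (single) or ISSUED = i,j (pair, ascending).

ISSUED = 6,7

  cy0 -> i0,i1 (beq.BR/or.ALU) dual
  cy1 -> i2 (mul.MUL) no-port MUL/MUL
  cy2 -> i3,i4 (mul.MUL/st.MEM) dual
  cy3 -> i5 (or.ALU) WAW r6
  cy4 -> i6,i7 (add.ALU/mul.MUL) dual
  cy5 -> i8 (sub.ALU) tail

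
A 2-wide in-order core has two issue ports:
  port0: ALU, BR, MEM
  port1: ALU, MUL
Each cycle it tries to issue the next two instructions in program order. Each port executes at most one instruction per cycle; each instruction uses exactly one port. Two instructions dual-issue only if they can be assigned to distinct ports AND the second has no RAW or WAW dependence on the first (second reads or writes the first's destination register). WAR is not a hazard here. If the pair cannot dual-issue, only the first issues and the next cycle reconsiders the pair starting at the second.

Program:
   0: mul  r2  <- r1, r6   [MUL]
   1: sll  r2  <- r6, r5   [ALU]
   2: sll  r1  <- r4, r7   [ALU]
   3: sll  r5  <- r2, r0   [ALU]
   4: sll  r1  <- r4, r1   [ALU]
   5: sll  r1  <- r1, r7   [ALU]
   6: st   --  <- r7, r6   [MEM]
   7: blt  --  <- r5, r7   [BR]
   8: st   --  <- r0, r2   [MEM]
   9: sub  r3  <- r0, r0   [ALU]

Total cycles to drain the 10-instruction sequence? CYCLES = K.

[0] i0  mul.MUL  -- WAW r2
[1] i1/i2  sll.ALU;sll.ALU  -- dual
[2] i3/i4  sll.ALU;sll.ALU  -- dual
[3] i5/i6  sll.ALU;st.MEM  -- dual
[4] i7  blt.BR  -- no-port BR/MEM
[5] i8/i9  st.MEM;sub.ALU  -- dual

CYCLES = 6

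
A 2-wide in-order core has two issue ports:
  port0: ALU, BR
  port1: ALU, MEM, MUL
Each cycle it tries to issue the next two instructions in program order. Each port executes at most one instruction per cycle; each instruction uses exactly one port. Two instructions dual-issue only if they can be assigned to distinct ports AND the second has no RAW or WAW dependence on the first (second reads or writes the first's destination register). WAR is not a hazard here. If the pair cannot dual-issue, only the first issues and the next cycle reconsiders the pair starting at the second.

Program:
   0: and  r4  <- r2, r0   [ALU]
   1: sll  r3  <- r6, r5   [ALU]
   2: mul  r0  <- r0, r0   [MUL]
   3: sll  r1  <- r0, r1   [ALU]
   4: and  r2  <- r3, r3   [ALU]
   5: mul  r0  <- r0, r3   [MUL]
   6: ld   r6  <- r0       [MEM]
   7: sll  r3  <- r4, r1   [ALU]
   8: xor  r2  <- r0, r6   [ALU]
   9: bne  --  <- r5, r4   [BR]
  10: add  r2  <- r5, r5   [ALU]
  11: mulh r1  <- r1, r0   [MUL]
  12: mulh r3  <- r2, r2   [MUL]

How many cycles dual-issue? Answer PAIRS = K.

PAIRS = 5

  cy0 -> i0,i1 (and/sll) dual
  cy1 -> i2 (mul) RAW r0
  cy2 -> i3,i4 (sll/and) dual
  cy3 -> i5 (mul) no-port MUL/MEM
  cy4 -> i6,i7 (ld/sll) dual
  cy5 -> i8,i9 (xor/bne) dual
  cy6 -> i10,i11 (add/mulh) dual
  cy7 -> i12 (mulh) tail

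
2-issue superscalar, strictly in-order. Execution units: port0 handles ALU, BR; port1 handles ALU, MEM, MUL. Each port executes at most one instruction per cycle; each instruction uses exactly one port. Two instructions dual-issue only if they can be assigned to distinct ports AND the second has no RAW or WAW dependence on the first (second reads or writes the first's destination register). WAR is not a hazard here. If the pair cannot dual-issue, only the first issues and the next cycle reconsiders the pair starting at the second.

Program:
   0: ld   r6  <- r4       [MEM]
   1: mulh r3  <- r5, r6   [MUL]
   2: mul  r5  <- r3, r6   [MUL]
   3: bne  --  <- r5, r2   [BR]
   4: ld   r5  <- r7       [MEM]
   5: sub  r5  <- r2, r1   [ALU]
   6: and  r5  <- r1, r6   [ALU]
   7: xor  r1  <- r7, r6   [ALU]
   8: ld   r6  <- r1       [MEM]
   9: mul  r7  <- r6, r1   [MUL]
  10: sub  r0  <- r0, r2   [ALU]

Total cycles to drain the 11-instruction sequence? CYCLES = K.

CYCLES = 8

c0: i0 ld.MEM  no-port MEM/MUL
c1: i1 mulh.MUL  no-port MUL/MUL
c2: i2 mul.MUL  RAW r5
c3: i3&i4 bne.BR/ld.MEM  pair
c4: i5 sub.ALU  WAW r5
c5: i6&i7 and.ALU/xor.ALU  pair
c6: i8 ld.MEM  no-port MEM/MUL
c7: i9&i10 mul.MUL/sub.ALU  pair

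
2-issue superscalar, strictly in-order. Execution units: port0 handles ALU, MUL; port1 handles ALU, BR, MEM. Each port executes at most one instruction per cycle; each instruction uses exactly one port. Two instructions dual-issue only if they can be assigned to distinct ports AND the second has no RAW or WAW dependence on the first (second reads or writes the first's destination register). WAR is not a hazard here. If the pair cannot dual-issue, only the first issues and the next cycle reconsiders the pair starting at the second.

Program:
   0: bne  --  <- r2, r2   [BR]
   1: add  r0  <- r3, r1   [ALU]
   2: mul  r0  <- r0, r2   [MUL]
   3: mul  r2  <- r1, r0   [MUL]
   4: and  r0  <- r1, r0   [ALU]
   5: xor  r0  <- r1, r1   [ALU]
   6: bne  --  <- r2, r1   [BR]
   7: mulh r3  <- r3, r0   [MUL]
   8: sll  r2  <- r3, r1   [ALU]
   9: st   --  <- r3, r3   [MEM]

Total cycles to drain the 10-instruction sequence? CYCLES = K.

CYCLES = 6

0. bne.BR+add.ALU @i0/i1  | dual
1. mul.MUL @i2  | no-port MUL/MUL
2. mul.MUL+and.ALU @i3/i4  | dual
3. xor.ALU+bne.BR @i5/i6  | dual
4. mulh.MUL @i7  | RAW r3
5. sll.ALU+st.MEM @i8/i9  | dual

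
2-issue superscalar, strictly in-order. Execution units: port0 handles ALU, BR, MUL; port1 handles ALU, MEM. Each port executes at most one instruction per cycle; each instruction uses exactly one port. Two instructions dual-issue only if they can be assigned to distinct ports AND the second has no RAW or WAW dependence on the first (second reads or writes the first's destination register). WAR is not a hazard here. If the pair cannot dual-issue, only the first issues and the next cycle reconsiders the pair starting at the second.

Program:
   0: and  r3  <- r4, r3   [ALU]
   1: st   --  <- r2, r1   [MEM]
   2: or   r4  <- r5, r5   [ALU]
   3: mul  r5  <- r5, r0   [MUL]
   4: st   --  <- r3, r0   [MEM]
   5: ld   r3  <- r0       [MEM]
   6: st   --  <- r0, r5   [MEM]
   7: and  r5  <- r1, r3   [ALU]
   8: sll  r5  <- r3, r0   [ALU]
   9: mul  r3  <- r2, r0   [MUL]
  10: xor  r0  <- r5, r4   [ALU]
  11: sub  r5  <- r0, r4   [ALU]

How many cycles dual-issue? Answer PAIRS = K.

[0] i0,i1  and st  -- dual
[1] i2,i3  or mul  -- dual
[2] i4  st  -- no-port MEM/MEM
[3] i5  ld  -- no-port MEM/MEM
[4] i6,i7  st and  -- dual
[5] i8,i9  sll mul  -- dual
[6] i10  xor  -- RAW r0
[7] i11  sub  -- tail

PAIRS = 4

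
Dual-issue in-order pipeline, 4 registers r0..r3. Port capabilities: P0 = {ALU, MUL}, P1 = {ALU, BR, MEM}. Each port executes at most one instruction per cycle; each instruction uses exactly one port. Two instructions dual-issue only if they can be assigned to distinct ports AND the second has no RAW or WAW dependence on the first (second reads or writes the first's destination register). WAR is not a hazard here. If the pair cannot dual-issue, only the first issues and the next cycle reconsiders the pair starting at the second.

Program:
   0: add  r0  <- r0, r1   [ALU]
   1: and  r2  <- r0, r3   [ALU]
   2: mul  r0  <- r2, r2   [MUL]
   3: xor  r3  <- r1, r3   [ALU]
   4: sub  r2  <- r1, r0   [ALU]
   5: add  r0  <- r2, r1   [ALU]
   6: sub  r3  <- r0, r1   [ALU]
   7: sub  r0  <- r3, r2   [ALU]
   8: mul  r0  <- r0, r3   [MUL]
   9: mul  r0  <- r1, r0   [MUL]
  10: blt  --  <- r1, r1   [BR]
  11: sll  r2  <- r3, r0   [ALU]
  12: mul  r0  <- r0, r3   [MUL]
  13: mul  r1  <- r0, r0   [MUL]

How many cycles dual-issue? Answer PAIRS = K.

PAIRS = 3

#0 head=0: add i0 RAW r0
#1 head=1: and i1 RAW r2
#2 head=2: mul xor i2+i3 2-wide
#3 head=4: sub i4 RAW r2
#4 head=5: add i5 RAW r0
#5 head=6: sub i6 RAW r3
#6 head=7: sub i7 RAW+WAW r0
#7 head=8: mul i8 no-port MUL/MUL
#8 head=9: mul blt i9+i10 2-wide
#9 head=11: sll mul i11+i12 2-wide
#10 head=13: mul i13 tail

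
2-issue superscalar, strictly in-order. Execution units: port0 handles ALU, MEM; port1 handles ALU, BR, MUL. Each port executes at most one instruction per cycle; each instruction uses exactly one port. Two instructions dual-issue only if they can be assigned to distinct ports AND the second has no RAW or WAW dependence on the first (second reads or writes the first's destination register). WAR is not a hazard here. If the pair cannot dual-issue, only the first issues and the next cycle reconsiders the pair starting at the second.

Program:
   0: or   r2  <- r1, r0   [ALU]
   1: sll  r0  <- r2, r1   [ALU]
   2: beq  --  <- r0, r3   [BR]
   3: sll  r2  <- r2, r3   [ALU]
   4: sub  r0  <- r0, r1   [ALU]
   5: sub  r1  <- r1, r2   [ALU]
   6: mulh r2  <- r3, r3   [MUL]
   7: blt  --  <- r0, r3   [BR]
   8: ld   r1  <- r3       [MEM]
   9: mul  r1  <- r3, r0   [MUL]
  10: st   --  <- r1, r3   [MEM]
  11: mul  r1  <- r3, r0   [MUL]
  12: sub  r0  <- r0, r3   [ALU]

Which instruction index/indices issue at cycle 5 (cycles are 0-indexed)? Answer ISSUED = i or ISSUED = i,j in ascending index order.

c0: i0 or  RAW r2
c1: i1 sll  RAW r0
c2: i2+i3 beq/sll  dual
c3: i4+i5 sub/sub  dual
c4: i6 mulh  no-port MUL/BR
c5: i7+i8 blt/ld  dual
c6: i9 mul  RAW r1
c7: i10+i11 st/mul  dual
c8: i12 sub  tail

ISSUED = 7,8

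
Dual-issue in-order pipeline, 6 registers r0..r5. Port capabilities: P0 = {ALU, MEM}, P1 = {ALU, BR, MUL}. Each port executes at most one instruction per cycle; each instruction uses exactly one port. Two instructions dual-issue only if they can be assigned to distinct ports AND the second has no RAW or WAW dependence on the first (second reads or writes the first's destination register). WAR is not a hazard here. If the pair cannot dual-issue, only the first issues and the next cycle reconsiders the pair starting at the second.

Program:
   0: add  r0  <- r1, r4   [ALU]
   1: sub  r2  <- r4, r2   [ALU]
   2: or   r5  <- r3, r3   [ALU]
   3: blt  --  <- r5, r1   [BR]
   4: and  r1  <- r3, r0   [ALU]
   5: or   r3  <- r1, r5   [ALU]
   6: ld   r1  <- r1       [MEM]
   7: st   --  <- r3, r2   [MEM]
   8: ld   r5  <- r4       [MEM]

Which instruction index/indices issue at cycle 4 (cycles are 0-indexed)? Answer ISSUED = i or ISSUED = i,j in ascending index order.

[0] i0/i1  add;sub  -- pair
[1] i2  or  -- RAW r5
[2] i3/i4  blt;and  -- pair
[3] i5/i6  or;ld  -- pair
[4] i7  st  -- no-port MEM/MEM
[5] i8  ld  -- tail

ISSUED = 7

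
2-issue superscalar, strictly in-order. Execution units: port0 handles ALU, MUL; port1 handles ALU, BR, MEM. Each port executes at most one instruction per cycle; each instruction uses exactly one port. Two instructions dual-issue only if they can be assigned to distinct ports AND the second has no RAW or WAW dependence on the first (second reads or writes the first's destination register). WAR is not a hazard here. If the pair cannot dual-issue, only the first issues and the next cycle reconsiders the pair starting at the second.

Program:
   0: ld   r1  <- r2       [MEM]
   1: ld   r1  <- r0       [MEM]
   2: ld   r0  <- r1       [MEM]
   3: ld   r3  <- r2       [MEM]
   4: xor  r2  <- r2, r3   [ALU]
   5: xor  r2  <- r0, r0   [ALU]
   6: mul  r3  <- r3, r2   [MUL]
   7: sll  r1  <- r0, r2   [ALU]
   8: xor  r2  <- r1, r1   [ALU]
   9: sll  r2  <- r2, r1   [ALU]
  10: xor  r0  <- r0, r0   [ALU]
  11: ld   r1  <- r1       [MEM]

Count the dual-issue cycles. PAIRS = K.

PAIRS = 2

t=0 i0:ld ; no-port MEM/MEM
t=1 i1:ld ; no-port MEM/MEM
t=2 i2:ld ; no-port MEM/MEM
t=3 i3:ld ; RAW r3
t=4 i4:xor ; WAW r2
t=5 i5:xor ; RAW r2
t=6 i6,i7:mul/sll ; 2-wide
t=7 i8:xor ; RAW+WAW r2
t=8 i9,i10:sll/xor ; 2-wide
t=9 i11:ld ; tail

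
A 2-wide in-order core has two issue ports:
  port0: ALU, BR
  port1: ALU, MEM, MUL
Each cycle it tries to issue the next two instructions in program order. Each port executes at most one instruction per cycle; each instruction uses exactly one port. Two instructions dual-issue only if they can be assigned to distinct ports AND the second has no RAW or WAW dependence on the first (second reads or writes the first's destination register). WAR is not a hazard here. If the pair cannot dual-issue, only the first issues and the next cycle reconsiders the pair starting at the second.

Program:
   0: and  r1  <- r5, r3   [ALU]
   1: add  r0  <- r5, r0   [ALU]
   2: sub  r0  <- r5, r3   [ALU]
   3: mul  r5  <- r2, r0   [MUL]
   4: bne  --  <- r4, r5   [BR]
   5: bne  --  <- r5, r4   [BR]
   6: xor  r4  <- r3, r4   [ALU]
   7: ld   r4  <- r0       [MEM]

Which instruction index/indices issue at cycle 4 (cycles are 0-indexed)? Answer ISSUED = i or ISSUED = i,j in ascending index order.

ISSUED = 5,6

c0: i0+i1 and+add  pair
c1: i2 sub  RAW r0
c2: i3 mul  RAW r5
c3: i4 bne  no-port BR/BR
c4: i5+i6 bne+xor  pair
c5: i7 ld  tail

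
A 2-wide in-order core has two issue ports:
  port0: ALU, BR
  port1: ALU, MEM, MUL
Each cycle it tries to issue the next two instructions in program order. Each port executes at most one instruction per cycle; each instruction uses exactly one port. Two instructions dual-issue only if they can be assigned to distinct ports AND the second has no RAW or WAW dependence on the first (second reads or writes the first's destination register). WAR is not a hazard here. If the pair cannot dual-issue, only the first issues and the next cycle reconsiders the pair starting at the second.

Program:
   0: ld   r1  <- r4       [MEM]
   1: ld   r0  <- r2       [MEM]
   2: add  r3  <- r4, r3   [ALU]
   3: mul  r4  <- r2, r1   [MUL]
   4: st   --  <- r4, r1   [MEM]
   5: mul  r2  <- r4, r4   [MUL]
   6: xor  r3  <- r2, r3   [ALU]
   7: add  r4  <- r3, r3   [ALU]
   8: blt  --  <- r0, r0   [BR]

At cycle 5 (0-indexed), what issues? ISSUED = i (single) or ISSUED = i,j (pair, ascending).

ISSUED = 6

0. ld.MEM @i0  | no-port MEM/MEM
1. ld.MEM;add.ALU @i1+i2  | pair
2. mul.MUL @i3  | no-port MUL/MEM
3. st.MEM @i4  | no-port MEM/MUL
4. mul.MUL @i5  | RAW r2
5. xor.ALU @i6  | RAW r3
6. add.ALU;blt.BR @i7+i8  | pair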